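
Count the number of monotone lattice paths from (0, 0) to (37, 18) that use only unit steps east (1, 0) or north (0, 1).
Number of paths = 144079707346575

A monotone lattice path from (0, 0) to (37, 18) consists of 37 east steps and 18 north steps in some order, so it is determined by which 37 of the 55 steps are east. The count is C(55, 37) = 144079707346575.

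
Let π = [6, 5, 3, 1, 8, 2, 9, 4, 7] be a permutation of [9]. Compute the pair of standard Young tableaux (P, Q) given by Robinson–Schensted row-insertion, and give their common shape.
P = [1, 2, 4, 7] / [3, 8, 9] / [5] / [6];  Q = [1, 5, 7, 9] / [2, 6, 8] / [3] / [4];  common shape = (4, 3, 1, 1)

Row-insert the values π_1, π_2, … into P one at a time, bumping the leftmost entry strictly greater than the inserted value down to the next row. The recording tableau Q records, in position (i, j), the step at which that cell was added to P.
  Insert 6 (step 1): P = [6];  Q = [1]
  Insert 5 (step 2): P = [5] / [6];  Q = [1] / [2]
  Insert 3 (step 3): P = [3] / [5] / [6];  Q = [1] / [2] / [3]
  Insert 1 (step 4): P = [1] / [3] / [5] / [6];  Q = [1] / [2] / [3] / [4]
  Insert 8 (step 5): P = [1, 8] / [3] / [5] / [6];  Q = [1, 5] / [2] / [3] / [4]
  Insert 2 (step 6): P = [1, 2] / [3, 8] / [5] / [6];  Q = [1, 5] / [2, 6] / [3] / [4]
  Insert 9 (step 7): P = [1, 2, 9] / [3, 8] / [5] / [6];  Q = [1, 5, 7] / [2, 6] / [3] / [4]
  Insert 4 (step 8): P = [1, 2, 4] / [3, 8, 9] / [5] / [6];  Q = [1, 5, 7] / [2, 6, 8] / [3] / [4]
  Insert 7 (step 9): P = [1, 2, 4, 7] / [3, 8, 9] / [5] / [6];  Q = [1, 5, 7, 9] / [2, 6, 8] / [3] / [4]
Final shape: (4, 3, 1, 1).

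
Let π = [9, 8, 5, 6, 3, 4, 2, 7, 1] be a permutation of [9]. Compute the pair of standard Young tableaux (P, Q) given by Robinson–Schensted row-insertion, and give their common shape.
P = [1, 4, 7] / [2, 6] / [3] / [5] / [8] / [9];  Q = [1, 4, 8] / [2, 6] / [3] / [5] / [7] / [9];  common shape = (3, 2, 1, 1, 1, 1)

Row-insert the values π_1, π_2, … into P one at a time, bumping the leftmost entry strictly greater than the inserted value down to the next row. The recording tableau Q records, in position (i, j), the step at which that cell was added to P.
  Insert 9 (step 1): P = [9];  Q = [1]
  Insert 8 (step 2): P = [8] / [9];  Q = [1] / [2]
  Insert 5 (step 3): P = [5] / [8] / [9];  Q = [1] / [2] / [3]
  Insert 6 (step 4): P = [5, 6] / [8] / [9];  Q = [1, 4] / [2] / [3]
  Insert 3 (step 5): P = [3, 6] / [5] / [8] / [9];  Q = [1, 4] / [2] / [3] / [5]
  Insert 4 (step 6): P = [3, 4] / [5, 6] / [8] / [9];  Q = [1, 4] / [2, 6] / [3] / [5]
  Insert 2 (step 7): P = [2, 4] / [3, 6] / [5] / [8] / [9];  Q = [1, 4] / [2, 6] / [3] / [5] / [7]
  Insert 7 (step 8): P = [2, 4, 7] / [3, 6] / [5] / [8] / [9];  Q = [1, 4, 8] / [2, 6] / [3] / [5] / [7]
  Insert 1 (step 9): P = [1, 4, 7] / [2, 6] / [3] / [5] / [8] / [9];  Q = [1, 4, 8] / [2, 6] / [3] / [5] / [7] / [9]
Final shape: (3, 2, 1, 1, 1, 1).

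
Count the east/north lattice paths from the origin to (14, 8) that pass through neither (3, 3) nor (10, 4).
Number of paths = 173540

Inclusion–exclusion. Total paths: C(22, 14) = 319770. Through P₁: C(6, 3)·C(16, 11) = 87360. Through P₂: C(14, 10)·C(8, 4) = 70070. Since P₁ is strictly southwest of P₂, a monotone path through both must visit P₁ then P₂; paths through both = C(6, 3)·C(8, 7)·C(8, 4) = 11200. Avoid both = 319770 − 87360 − 70070 + 11200 = 173540.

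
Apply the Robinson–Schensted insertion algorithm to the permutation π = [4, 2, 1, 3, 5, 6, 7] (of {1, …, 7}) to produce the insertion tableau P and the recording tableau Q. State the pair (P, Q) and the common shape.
P = [1, 3, 5, 6, 7] / [2] / [4];  Q = [1, 4, 5, 6, 7] / [2] / [3];  common shape = (5, 1, 1)

Row-insert the values π_1, π_2, … into P one at a time, bumping the leftmost entry strictly greater than the inserted value down to the next row. The recording tableau Q records, in position (i, j), the step at which that cell was added to P.
  Insert 4 (step 1): P = [4];  Q = [1]
  Insert 2 (step 2): P = [2] / [4];  Q = [1] / [2]
  Insert 1 (step 3): P = [1] / [2] / [4];  Q = [1] / [2] / [3]
  Insert 3 (step 4): P = [1, 3] / [2] / [4];  Q = [1, 4] / [2] / [3]
  Insert 5 (step 5): P = [1, 3, 5] / [2] / [4];  Q = [1, 4, 5] / [2] / [3]
  Insert 6 (step 6): P = [1, 3, 5, 6] / [2] / [4];  Q = [1, 4, 5, 6] / [2] / [3]
  Insert 7 (step 7): P = [1, 3, 5, 6, 7] / [2] / [4];  Q = [1, 4, 5, 6, 7] / [2] / [3]
Final shape: (5, 1, 1).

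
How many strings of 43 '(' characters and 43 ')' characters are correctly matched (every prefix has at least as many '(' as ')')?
C_43 = 150853479205085351660700

These balanced parentheses are counted by the Catalan number C_n = (1/(n + 1)) · C(2n, n). For n = 43: C_43 = (1/44) · C(86, 43) = 6637553085023755473070800/44 = 150853479205085351660700.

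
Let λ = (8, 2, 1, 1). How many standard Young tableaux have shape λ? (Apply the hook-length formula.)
# SYT of shape (8, 2, 1, 1) = 945

Hook-length formula: f^λ = n! / Π hook(c), product over all cells c of the Young diagram. For λ = (8, 2, 1, 1), n = 12 boxes. Hook lengths by row (left-to-right, top-to-bottom): [11, 8, 6, 5, 4, 3, 2, 1]; [4, 1]; [2]; [1]. Product of hooks = 506880. So f^λ = 12! / 506880 = 479001600 / 506880 = 945.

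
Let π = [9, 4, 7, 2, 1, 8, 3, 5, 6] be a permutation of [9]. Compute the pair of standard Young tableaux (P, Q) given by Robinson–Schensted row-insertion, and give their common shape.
P = [1, 3, 5, 6] / [2, 7, 8] / [4] / [9];  Q = [1, 3, 6, 9] / [2, 7, 8] / [4] / [5];  common shape = (4, 3, 1, 1)

Row-insert the values π_1, π_2, … into P one at a time, bumping the leftmost entry strictly greater than the inserted value down to the next row. The recording tableau Q records, in position (i, j), the step at which that cell was added to P.
  Insert 9 (step 1): P = [9];  Q = [1]
  Insert 4 (step 2): P = [4] / [9];  Q = [1] / [2]
  Insert 7 (step 3): P = [4, 7] / [9];  Q = [1, 3] / [2]
  Insert 2 (step 4): P = [2, 7] / [4] / [9];  Q = [1, 3] / [2] / [4]
  Insert 1 (step 5): P = [1, 7] / [2] / [4] / [9];  Q = [1, 3] / [2] / [4] / [5]
  Insert 8 (step 6): P = [1, 7, 8] / [2] / [4] / [9];  Q = [1, 3, 6] / [2] / [4] / [5]
  Insert 3 (step 7): P = [1, 3, 8] / [2, 7] / [4] / [9];  Q = [1, 3, 6] / [2, 7] / [4] / [5]
  Insert 5 (step 8): P = [1, 3, 5] / [2, 7, 8] / [4] / [9];  Q = [1, 3, 6] / [2, 7, 8] / [4] / [5]
  Insert 6 (step 9): P = [1, 3, 5, 6] / [2, 7, 8] / [4] / [9];  Q = [1, 3, 6, 9] / [2, 7, 8] / [4] / [5]
Final shape: (4, 3, 1, 1).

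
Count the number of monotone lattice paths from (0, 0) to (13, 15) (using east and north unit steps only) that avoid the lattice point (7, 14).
Number of paths = 36628200

Total paths from (0, 0) to (13, 15): C(28, 13) = 37442160. Paths through (7, 14): (paths (0, 0) → (7, 14)) × (paths (7, 14) → (13, 15)) = C(21, 7) · C(7, 6) = 116280 · 7 = 813960. Avoidance count = 37442160 − 813960 = 36628200.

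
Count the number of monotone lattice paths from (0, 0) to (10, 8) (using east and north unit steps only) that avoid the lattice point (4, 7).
Number of paths = 41448

Total paths from (0, 0) to (10, 8): C(18, 10) = 43758. Paths through (4, 7): (paths (0, 0) → (4, 7)) × (paths (4, 7) → (10, 8)) = C(11, 4) · C(7, 6) = 330 · 7 = 2310. Avoidance count = 43758 − 2310 = 41448.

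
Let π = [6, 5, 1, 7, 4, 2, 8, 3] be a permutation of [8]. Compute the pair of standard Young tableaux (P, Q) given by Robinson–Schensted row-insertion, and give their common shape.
P = [1, 2, 3] / [4, 7, 8] / [5] / [6];  Q = [1, 4, 7] / [2, 5, 8] / [3] / [6];  common shape = (3, 3, 1, 1)

Row-insert the values π_1, π_2, … into P one at a time, bumping the leftmost entry strictly greater than the inserted value down to the next row. The recording tableau Q records, in position (i, j), the step at which that cell was added to P.
  Insert 6 (step 1): P = [6];  Q = [1]
  Insert 5 (step 2): P = [5] / [6];  Q = [1] / [2]
  Insert 1 (step 3): P = [1] / [5] / [6];  Q = [1] / [2] / [3]
  Insert 7 (step 4): P = [1, 7] / [5] / [6];  Q = [1, 4] / [2] / [3]
  Insert 4 (step 5): P = [1, 4] / [5, 7] / [6];  Q = [1, 4] / [2, 5] / [3]
  Insert 2 (step 6): P = [1, 2] / [4, 7] / [5] / [6];  Q = [1, 4] / [2, 5] / [3] / [6]
  Insert 8 (step 7): P = [1, 2, 8] / [4, 7] / [5] / [6];  Q = [1, 4, 7] / [2, 5] / [3] / [6]
  Insert 3 (step 8): P = [1, 2, 3] / [4, 7, 8] / [5] / [6];  Q = [1, 4, 7] / [2, 5, 8] / [3] / [6]
Final shape: (3, 3, 1, 1).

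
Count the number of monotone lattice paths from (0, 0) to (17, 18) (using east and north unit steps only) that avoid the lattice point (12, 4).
Number of paths = 4516404690

Total paths from (0, 0) to (17, 18): C(35, 17) = 4537567650. Paths through (12, 4): (paths (0, 0) → (12, 4)) × (paths (12, 4) → (17, 18)) = C(16, 12) · C(19, 5) = 1820 · 11628 = 21162960. Avoidance count = 4537567650 − 21162960 = 4516404690.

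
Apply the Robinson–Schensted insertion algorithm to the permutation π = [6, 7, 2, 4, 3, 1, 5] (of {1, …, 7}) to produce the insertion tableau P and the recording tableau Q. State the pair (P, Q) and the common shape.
P = [1, 3, 5] / [2, 7] / [4] / [6];  Q = [1, 2, 7] / [3, 4] / [5] / [6];  common shape = (3, 2, 1, 1)

Row-insert the values π_1, π_2, … into P one at a time, bumping the leftmost entry strictly greater than the inserted value down to the next row. The recording tableau Q records, in position (i, j), the step at which that cell was added to P.
  Insert 6 (step 1): P = [6];  Q = [1]
  Insert 7 (step 2): P = [6, 7];  Q = [1, 2]
  Insert 2 (step 3): P = [2, 7] / [6];  Q = [1, 2] / [3]
  Insert 4 (step 4): P = [2, 4] / [6, 7];  Q = [1, 2] / [3, 4]
  Insert 3 (step 5): P = [2, 3] / [4, 7] / [6];  Q = [1, 2] / [3, 4] / [5]
  Insert 1 (step 6): P = [1, 3] / [2, 7] / [4] / [6];  Q = [1, 2] / [3, 4] / [5] / [6]
  Insert 5 (step 7): P = [1, 3, 5] / [2, 7] / [4] / [6];  Q = [1, 2, 7] / [3, 4] / [5] / [6]
Final shape: (3, 2, 1, 1).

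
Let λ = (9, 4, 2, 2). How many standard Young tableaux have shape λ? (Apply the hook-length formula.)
# SYT of shape (9, 4, 2, 2) = 556920

Hook-length formula: f^λ = n! / Π hook(c), product over all cells c of the Young diagram. For λ = (9, 4, 2, 2), n = 17 boxes. Hook lengths by row (left-to-right, top-to-bottom): [12, 11, 8, 7, 5, 4, 3, 2, 1]; [6, 5, 2, 1]; [3, 2]; [2, 1]. Product of hooks = 638668800. So f^λ = 17! / 638668800 = 355687428096000 / 638668800 = 556920.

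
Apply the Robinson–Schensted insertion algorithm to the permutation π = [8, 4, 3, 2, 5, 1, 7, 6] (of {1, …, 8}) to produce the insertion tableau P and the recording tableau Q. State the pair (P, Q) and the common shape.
P = [1, 5, 6] / [2, 7] / [3] / [4] / [8];  Q = [1, 5, 7] / [2, 8] / [3] / [4] / [6];  common shape = (3, 2, 1, 1, 1)

Row-insert the values π_1, π_2, … into P one at a time, bumping the leftmost entry strictly greater than the inserted value down to the next row. The recording tableau Q records, in position (i, j), the step at which that cell was added to P.
  Insert 8 (step 1): P = [8];  Q = [1]
  Insert 4 (step 2): P = [4] / [8];  Q = [1] / [2]
  Insert 3 (step 3): P = [3] / [4] / [8];  Q = [1] / [2] / [3]
  Insert 2 (step 4): P = [2] / [3] / [4] / [8];  Q = [1] / [2] / [3] / [4]
  Insert 5 (step 5): P = [2, 5] / [3] / [4] / [8];  Q = [1, 5] / [2] / [3] / [4]
  Insert 1 (step 6): P = [1, 5] / [2] / [3] / [4] / [8];  Q = [1, 5] / [2] / [3] / [4] / [6]
  Insert 7 (step 7): P = [1, 5, 7] / [2] / [3] / [4] / [8];  Q = [1, 5, 7] / [2] / [3] / [4] / [6]
  Insert 6 (step 8): P = [1, 5, 6] / [2, 7] / [3] / [4] / [8];  Q = [1, 5, 7] / [2, 8] / [3] / [4] / [6]
Final shape: (3, 2, 1, 1, 1).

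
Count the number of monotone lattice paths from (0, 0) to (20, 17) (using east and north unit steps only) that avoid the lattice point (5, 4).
Number of paths = 11187656550

Total paths from (0, 0) to (20, 17): C(37, 20) = 15905368710. Paths through (5, 4): (paths (0, 0) → (5, 4)) × (paths (5, 4) → (20, 17)) = C(9, 5) · C(28, 15) = 126 · 37442160 = 4717712160. Avoidance count = 15905368710 − 4717712160 = 11187656550.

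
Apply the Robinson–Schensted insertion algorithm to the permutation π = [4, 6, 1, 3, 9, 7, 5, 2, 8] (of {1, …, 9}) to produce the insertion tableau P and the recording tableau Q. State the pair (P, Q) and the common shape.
P = [1, 2, 5, 8] / [3, 6, 7] / [4] / [9];  Q = [1, 2, 5, 9] / [3, 4, 6] / [7] / [8];  common shape = (4, 3, 1, 1)

Row-insert the values π_1, π_2, … into P one at a time, bumping the leftmost entry strictly greater than the inserted value down to the next row. The recording tableau Q records, in position (i, j), the step at which that cell was added to P.
  Insert 4 (step 1): P = [4];  Q = [1]
  Insert 6 (step 2): P = [4, 6];  Q = [1, 2]
  Insert 1 (step 3): P = [1, 6] / [4];  Q = [1, 2] / [3]
  Insert 3 (step 4): P = [1, 3] / [4, 6];  Q = [1, 2] / [3, 4]
  Insert 9 (step 5): P = [1, 3, 9] / [4, 6];  Q = [1, 2, 5] / [3, 4]
  Insert 7 (step 6): P = [1, 3, 7] / [4, 6, 9];  Q = [1, 2, 5] / [3, 4, 6]
  Insert 5 (step 7): P = [1, 3, 5] / [4, 6, 7] / [9];  Q = [1, 2, 5] / [3, 4, 6] / [7]
  Insert 2 (step 8): P = [1, 2, 5] / [3, 6, 7] / [4] / [9];  Q = [1, 2, 5] / [3, 4, 6] / [7] / [8]
  Insert 8 (step 9): P = [1, 2, 5, 8] / [3, 6, 7] / [4] / [9];  Q = [1, 2, 5, 9] / [3, 4, 6] / [7] / [8]
Final shape: (4, 3, 1, 1).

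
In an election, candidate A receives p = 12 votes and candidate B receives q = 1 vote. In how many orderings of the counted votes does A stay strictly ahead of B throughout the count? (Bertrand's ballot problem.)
Strict-lead orderings = 11

Total orderings of the 13 votes with 12 for A: C(13, 12) = 13. By the Bertrand ballot formula (Cycle Lemma / reflection principle), the number of orderings in which A is strictly ahead of B throughout is (p − q)/(p + q) · C(p + q, p) = (12 − 1)/(12 + 1) · 13 = 11.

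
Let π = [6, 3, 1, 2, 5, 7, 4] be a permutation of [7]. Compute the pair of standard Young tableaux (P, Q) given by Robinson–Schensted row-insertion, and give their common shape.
P = [1, 2, 4, 7] / [3, 5] / [6];  Q = [1, 4, 5, 6] / [2, 7] / [3];  common shape = (4, 2, 1)

Row-insert the values π_1, π_2, … into P one at a time, bumping the leftmost entry strictly greater than the inserted value down to the next row. The recording tableau Q records, in position (i, j), the step at which that cell was added to P.
  Insert 6 (step 1): P = [6];  Q = [1]
  Insert 3 (step 2): P = [3] / [6];  Q = [1] / [2]
  Insert 1 (step 3): P = [1] / [3] / [6];  Q = [1] / [2] / [3]
  Insert 2 (step 4): P = [1, 2] / [3] / [6];  Q = [1, 4] / [2] / [3]
  Insert 5 (step 5): P = [1, 2, 5] / [3] / [6];  Q = [1, 4, 5] / [2] / [3]
  Insert 7 (step 6): P = [1, 2, 5, 7] / [3] / [6];  Q = [1, 4, 5, 6] / [2] / [3]
  Insert 4 (step 7): P = [1, 2, 4, 7] / [3, 5] / [6];  Q = [1, 4, 5, 6] / [2, 7] / [3]
Final shape: (4, 2, 1).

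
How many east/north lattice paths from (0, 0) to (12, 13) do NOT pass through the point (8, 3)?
Number of paths = 5035135

Total paths from (0, 0) to (12, 13): C(25, 12) = 5200300. Paths through (8, 3): (paths (0, 0) → (8, 3)) × (paths (8, 3) → (12, 13)) = C(11, 8) · C(14, 4) = 165 · 1001 = 165165. Avoidance count = 5200300 − 165165 = 5035135.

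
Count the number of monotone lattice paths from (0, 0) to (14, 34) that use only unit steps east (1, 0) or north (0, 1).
Number of paths = 482320623240

A monotone lattice path from (0, 0) to (14, 34) consists of 14 east steps and 34 north steps in some order, so it is determined by which 14 of the 48 steps are east. The count is C(48, 14) = 482320623240.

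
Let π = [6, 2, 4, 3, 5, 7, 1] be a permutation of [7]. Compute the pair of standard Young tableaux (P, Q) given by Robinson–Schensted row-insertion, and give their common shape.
P = [1, 3, 5, 7] / [2] / [4] / [6];  Q = [1, 3, 5, 6] / [2] / [4] / [7];  common shape = (4, 1, 1, 1)

Row-insert the values π_1, π_2, … into P one at a time, bumping the leftmost entry strictly greater than the inserted value down to the next row. The recording tableau Q records, in position (i, j), the step at which that cell was added to P.
  Insert 6 (step 1): P = [6];  Q = [1]
  Insert 2 (step 2): P = [2] / [6];  Q = [1] / [2]
  Insert 4 (step 3): P = [2, 4] / [6];  Q = [1, 3] / [2]
  Insert 3 (step 4): P = [2, 3] / [4] / [6];  Q = [1, 3] / [2] / [4]
  Insert 5 (step 5): P = [2, 3, 5] / [4] / [6];  Q = [1, 3, 5] / [2] / [4]
  Insert 7 (step 6): P = [2, 3, 5, 7] / [4] / [6];  Q = [1, 3, 5, 6] / [2] / [4]
  Insert 1 (step 7): P = [1, 3, 5, 7] / [2] / [4] / [6];  Q = [1, 3, 5, 6] / [2] / [4] / [7]
Final shape: (4, 1, 1, 1).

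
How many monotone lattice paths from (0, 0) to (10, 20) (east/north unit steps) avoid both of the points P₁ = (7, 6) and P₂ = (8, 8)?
Number of paths = 28175433

Inclusion–exclusion. Total paths: C(30, 10) = 30045015. Through P₁: C(13, 7)·C(17, 3) = 1166880. Through P₂: C(16, 8)·C(14, 2) = 1171170. Since P₁ is strictly southwest of P₂, a monotone path through both must visit P₁ then P₂; paths through both = C(13, 7)·C(3, 1)·C(14, 2) = 468468. Avoid both = 30045015 − 1166880 − 1171170 + 468468 = 28175433.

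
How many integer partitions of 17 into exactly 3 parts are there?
p(17, 3 parts) = 24

Partitions of n into exactly k parts are in bijection with partitions of n − k into at most k parts (subtract 1 from each part). So p(17, exactly 3) = p(14, parts ≤ 3). Computing via the recurrence p(m, j) = p(m, j−1) + p(m−j, j) gives 24.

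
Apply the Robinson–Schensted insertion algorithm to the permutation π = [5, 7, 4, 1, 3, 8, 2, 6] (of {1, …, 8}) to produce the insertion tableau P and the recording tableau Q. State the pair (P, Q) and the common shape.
P = [1, 2, 6] / [3, 7, 8] / [4] / [5];  Q = [1, 2, 6] / [3, 5, 8] / [4] / [7];  common shape = (3, 3, 1, 1)

Row-insert the values π_1, π_2, … into P one at a time, bumping the leftmost entry strictly greater than the inserted value down to the next row. The recording tableau Q records, in position (i, j), the step at which that cell was added to P.
  Insert 5 (step 1): P = [5];  Q = [1]
  Insert 7 (step 2): P = [5, 7];  Q = [1, 2]
  Insert 4 (step 3): P = [4, 7] / [5];  Q = [1, 2] / [3]
  Insert 1 (step 4): P = [1, 7] / [4] / [5];  Q = [1, 2] / [3] / [4]
  Insert 3 (step 5): P = [1, 3] / [4, 7] / [5];  Q = [1, 2] / [3, 5] / [4]
  Insert 8 (step 6): P = [1, 3, 8] / [4, 7] / [5];  Q = [1, 2, 6] / [3, 5] / [4]
  Insert 2 (step 7): P = [1, 2, 8] / [3, 7] / [4] / [5];  Q = [1, 2, 6] / [3, 5] / [4] / [7]
  Insert 6 (step 8): P = [1, 2, 6] / [3, 7, 8] / [4] / [5];  Q = [1, 2, 6] / [3, 5, 8] / [4] / [7]
Final shape: (3, 3, 1, 1).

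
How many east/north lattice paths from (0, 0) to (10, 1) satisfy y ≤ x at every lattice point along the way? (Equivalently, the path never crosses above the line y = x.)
Number of paths = 10

By the reflection principle (André's argument), the number of monotone paths to (10, 1) with n ≤ m that never go above y = x is C(11, 10) − C(11, 11) = 11 − 1 = 10.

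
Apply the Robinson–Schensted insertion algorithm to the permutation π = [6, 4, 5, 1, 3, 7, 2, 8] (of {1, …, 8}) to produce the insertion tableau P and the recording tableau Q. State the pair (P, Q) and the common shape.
P = [1, 2, 7, 8] / [3, 5] / [4] / [6];  Q = [1, 3, 6, 8] / [2, 5] / [4] / [7];  common shape = (4, 2, 1, 1)

Row-insert the values π_1, π_2, … into P one at a time, bumping the leftmost entry strictly greater than the inserted value down to the next row. The recording tableau Q records, in position (i, j), the step at which that cell was added to P.
  Insert 6 (step 1): P = [6];  Q = [1]
  Insert 4 (step 2): P = [4] / [6];  Q = [1] / [2]
  Insert 5 (step 3): P = [4, 5] / [6];  Q = [1, 3] / [2]
  Insert 1 (step 4): P = [1, 5] / [4] / [6];  Q = [1, 3] / [2] / [4]
  Insert 3 (step 5): P = [1, 3] / [4, 5] / [6];  Q = [1, 3] / [2, 5] / [4]
  Insert 7 (step 6): P = [1, 3, 7] / [4, 5] / [6];  Q = [1, 3, 6] / [2, 5] / [4]
  Insert 2 (step 7): P = [1, 2, 7] / [3, 5] / [4] / [6];  Q = [1, 3, 6] / [2, 5] / [4] / [7]
  Insert 8 (step 8): P = [1, 2, 7, 8] / [3, 5] / [4] / [6];  Q = [1, 3, 6, 8] / [2, 5] / [4] / [7]
Final shape: (4, 2, 1, 1).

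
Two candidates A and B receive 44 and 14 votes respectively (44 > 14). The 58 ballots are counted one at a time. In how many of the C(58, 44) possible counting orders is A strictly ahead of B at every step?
Strict-lead orderings = 5246348656500

Total orderings of the 58 votes with 44 for A: C(58, 44) = 10142940735900. By the Bertrand ballot formula (Cycle Lemma / reflection principle), the number of orderings in which A is strictly ahead of B throughout is (p − q)/(p + q) · C(p + q, p) = (44 − 14)/(44 + 14) · 10142940735900 = 5246348656500.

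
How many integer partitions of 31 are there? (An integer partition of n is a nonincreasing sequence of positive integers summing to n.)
p(31) = 6842

Compute p(n) via the recurrence p(n, m) = p(n, m−1) + p(n−m, m), where p(n, m) counts partitions of n with all parts ≤ m and p(n) = p(n, n). The base cases are p(0, m) = 1 and p(n, 0) = 0 for n > 0. Filling the table yields p(31) = 6842. (Euler's pentagonal recurrence is an alternative.)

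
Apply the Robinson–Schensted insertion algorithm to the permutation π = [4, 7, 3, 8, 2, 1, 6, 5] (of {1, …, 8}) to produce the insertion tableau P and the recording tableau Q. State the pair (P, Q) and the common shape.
P = [1, 5, 8] / [2, 6] / [3, 7] / [4];  Q = [1, 2, 4] / [3, 7] / [5, 8] / [6];  common shape = (3, 2, 2, 1)

Row-insert the values π_1, π_2, … into P one at a time, bumping the leftmost entry strictly greater than the inserted value down to the next row. The recording tableau Q records, in position (i, j), the step at which that cell was added to P.
  Insert 4 (step 1): P = [4];  Q = [1]
  Insert 7 (step 2): P = [4, 7];  Q = [1, 2]
  Insert 3 (step 3): P = [3, 7] / [4];  Q = [1, 2] / [3]
  Insert 8 (step 4): P = [3, 7, 8] / [4];  Q = [1, 2, 4] / [3]
  Insert 2 (step 5): P = [2, 7, 8] / [3] / [4];  Q = [1, 2, 4] / [3] / [5]
  Insert 1 (step 6): P = [1, 7, 8] / [2] / [3] / [4];  Q = [1, 2, 4] / [3] / [5] / [6]
  Insert 6 (step 7): P = [1, 6, 8] / [2, 7] / [3] / [4];  Q = [1, 2, 4] / [3, 7] / [5] / [6]
  Insert 5 (step 8): P = [1, 5, 8] / [2, 6] / [3, 7] / [4];  Q = [1, 2, 4] / [3, 7] / [5, 8] / [6]
Final shape: (3, 2, 2, 1).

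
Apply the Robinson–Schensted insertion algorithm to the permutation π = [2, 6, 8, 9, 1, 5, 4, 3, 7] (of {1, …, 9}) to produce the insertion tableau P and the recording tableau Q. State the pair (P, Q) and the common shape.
P = [1, 3, 7, 9] / [2, 4, 8] / [5] / [6];  Q = [1, 2, 3, 4] / [5, 6, 9] / [7] / [8];  common shape = (4, 3, 1, 1)

Row-insert the values π_1, π_2, … into P one at a time, bumping the leftmost entry strictly greater than the inserted value down to the next row. The recording tableau Q records, in position (i, j), the step at which that cell was added to P.
  Insert 2 (step 1): P = [2];  Q = [1]
  Insert 6 (step 2): P = [2, 6];  Q = [1, 2]
  Insert 8 (step 3): P = [2, 6, 8];  Q = [1, 2, 3]
  Insert 9 (step 4): P = [2, 6, 8, 9];  Q = [1, 2, 3, 4]
  Insert 1 (step 5): P = [1, 6, 8, 9] / [2];  Q = [1, 2, 3, 4] / [5]
  Insert 5 (step 6): P = [1, 5, 8, 9] / [2, 6];  Q = [1, 2, 3, 4] / [5, 6]
  Insert 4 (step 7): P = [1, 4, 8, 9] / [2, 5] / [6];  Q = [1, 2, 3, 4] / [5, 6] / [7]
  Insert 3 (step 8): P = [1, 3, 8, 9] / [2, 4] / [5] / [6];  Q = [1, 2, 3, 4] / [5, 6] / [7] / [8]
  Insert 7 (step 9): P = [1, 3, 7, 9] / [2, 4, 8] / [5] / [6];  Q = [1, 2, 3, 4] / [5, 6, 9] / [7] / [8]
Final shape: (4, 3, 1, 1).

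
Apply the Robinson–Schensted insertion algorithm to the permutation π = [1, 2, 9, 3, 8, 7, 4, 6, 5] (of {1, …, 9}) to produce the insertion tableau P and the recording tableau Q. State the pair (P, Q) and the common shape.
P = [1, 2, 3, 4, 5] / [6] / [7] / [8] / [9];  Q = [1, 2, 3, 5, 8] / [4] / [6] / [7] / [9];  common shape = (5, 1, 1, 1, 1)

Row-insert the values π_1, π_2, … into P one at a time, bumping the leftmost entry strictly greater than the inserted value down to the next row. The recording tableau Q records, in position (i, j), the step at which that cell was added to P.
  Insert 1 (step 1): P = [1];  Q = [1]
  Insert 2 (step 2): P = [1, 2];  Q = [1, 2]
  Insert 9 (step 3): P = [1, 2, 9];  Q = [1, 2, 3]
  Insert 3 (step 4): P = [1, 2, 3] / [9];  Q = [1, 2, 3] / [4]
  Insert 8 (step 5): P = [1, 2, 3, 8] / [9];  Q = [1, 2, 3, 5] / [4]
  Insert 7 (step 6): P = [1, 2, 3, 7] / [8] / [9];  Q = [1, 2, 3, 5] / [4] / [6]
  Insert 4 (step 7): P = [1, 2, 3, 4] / [7] / [8] / [9];  Q = [1, 2, 3, 5] / [4] / [6] / [7]
  Insert 6 (step 8): P = [1, 2, 3, 4, 6] / [7] / [8] / [9];  Q = [1, 2, 3, 5, 8] / [4] / [6] / [7]
  Insert 5 (step 9): P = [1, 2, 3, 4, 5] / [6] / [7] / [8] / [9];  Q = [1, 2, 3, 5, 8] / [4] / [6] / [7] / [9]
Final shape: (5, 1, 1, 1, 1).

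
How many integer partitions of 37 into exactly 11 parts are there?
p(37, 11 parts) = 1930

Partitions of n into exactly k parts are in bijection with partitions of n − k into at most k parts (subtract 1 from each part). So p(37, exactly 11) = p(26, parts ≤ 11). Computing via the recurrence p(m, j) = p(m, j−1) + p(m−j, j) gives 1930.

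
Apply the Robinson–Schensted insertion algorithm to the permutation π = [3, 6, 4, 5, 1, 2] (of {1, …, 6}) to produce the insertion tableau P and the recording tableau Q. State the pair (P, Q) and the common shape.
P = [1, 2, 5] / [3, 4] / [6];  Q = [1, 2, 4] / [3, 6] / [5];  common shape = (3, 2, 1)

Row-insert the values π_1, π_2, … into P one at a time, bumping the leftmost entry strictly greater than the inserted value down to the next row. The recording tableau Q records, in position (i, j), the step at which that cell was added to P.
  Insert 3 (step 1): P = [3];  Q = [1]
  Insert 6 (step 2): P = [3, 6];  Q = [1, 2]
  Insert 4 (step 3): P = [3, 4] / [6];  Q = [1, 2] / [3]
  Insert 5 (step 4): P = [3, 4, 5] / [6];  Q = [1, 2, 4] / [3]
  Insert 1 (step 5): P = [1, 4, 5] / [3] / [6];  Q = [1, 2, 4] / [3] / [5]
  Insert 2 (step 6): P = [1, 2, 5] / [3, 4] / [6];  Q = [1, 2, 4] / [3, 6] / [5]
Final shape: (3, 2, 1).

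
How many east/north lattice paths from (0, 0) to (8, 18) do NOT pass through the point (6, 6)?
Number of paths = 1478191

Total paths from (0, 0) to (8, 18): C(26, 8) = 1562275. Paths through (6, 6): (paths (0, 0) → (6, 6)) × (paths (6, 6) → (8, 18)) = C(12, 6) · C(14, 2) = 924 · 91 = 84084. Avoidance count = 1562275 − 84084 = 1478191.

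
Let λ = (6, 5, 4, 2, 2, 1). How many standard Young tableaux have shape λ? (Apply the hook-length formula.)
# SYT of shape (6, 5, 4, 2, 2, 1) = 214988800

Hook-length formula: f^λ = n! / Π hook(c), product over all cells c of the Young diagram. For λ = (6, 5, 4, 2, 2, 1), n = 20 boxes. Hook lengths by row (left-to-right, top-to-bottom): [11, 9, 6, 5, 3, 1]; [9, 7, 4, 3, 1]; [7, 5, 2, 1]; [4, 2]; [3, 1]; [1]. Product of hooks = 11316412800. So f^λ = 20! / 11316412800 = 2432902008176640000 / 11316412800 = 214988800.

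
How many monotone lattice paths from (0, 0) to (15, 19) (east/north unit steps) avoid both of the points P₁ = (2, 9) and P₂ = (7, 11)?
Number of paths = 1398333860

Inclusion–exclusion. Total paths: C(34, 15) = 1855967520. Through P₁: C(11, 2)·C(23, 13) = 62923630. Through P₂: C(18, 7)·C(16, 8) = 409574880. Since P₁ is strictly southwest of P₂, a monotone path through both must visit P₁ then P₂; paths through both = C(11, 2)·C(7, 5)·C(16, 8) = 14864850. Avoid both = 1855967520 − 62923630 − 409574880 + 14864850 = 1398333860.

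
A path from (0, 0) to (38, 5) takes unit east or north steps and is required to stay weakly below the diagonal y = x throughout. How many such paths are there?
Number of paths = 839188

By the reflection principle (André's argument), the number of monotone paths to (38, 5) with n ≤ m that never go above y = x is C(43, 38) − C(43, 39) = 962598 − 123410 = 839188.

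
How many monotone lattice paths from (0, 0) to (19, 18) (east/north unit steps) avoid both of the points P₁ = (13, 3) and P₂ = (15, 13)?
Number of paths = 12929188860

Inclusion–exclusion. Total paths: C(37, 19) = 17672631900. Through P₁: C(16, 13)·C(21, 6) = 30387840. Through P₂: C(28, 15)·C(9, 4) = 4717712160. Since P₁ is strictly southwest of P₂, a monotone path through both must visit P₁ then P₂; paths through both = C(16, 13)·C(12, 2)·C(9, 4) = 4656960. Avoid both = 17672631900 − 30387840 − 4717712160 + 4656960 = 12929188860.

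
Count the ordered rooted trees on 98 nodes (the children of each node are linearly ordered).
C_97 = 14657929356129575437016877846657032761712954950899755100

These ordered rooted trees are counted by the Catalan number C_n = (1/(n + 1)) · C(2n, n). For n = 97: C_97 = (1/98) · C(194, 97) = 1436477076900698392827654028972389210647869585188175999800/98 = 14657929356129575437016877846657032761712954950899755100.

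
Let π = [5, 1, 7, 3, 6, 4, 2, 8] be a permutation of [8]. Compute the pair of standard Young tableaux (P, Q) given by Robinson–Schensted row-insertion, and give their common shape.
P = [1, 2, 4, 8] / [3, 6] / [5] / [7];  Q = [1, 3, 5, 8] / [2, 4] / [6] / [7];  common shape = (4, 2, 1, 1)

Row-insert the values π_1, π_2, … into P one at a time, bumping the leftmost entry strictly greater than the inserted value down to the next row. The recording tableau Q records, in position (i, j), the step at which that cell was added to P.
  Insert 5 (step 1): P = [5];  Q = [1]
  Insert 1 (step 2): P = [1] / [5];  Q = [1] / [2]
  Insert 7 (step 3): P = [1, 7] / [5];  Q = [1, 3] / [2]
  Insert 3 (step 4): P = [1, 3] / [5, 7];  Q = [1, 3] / [2, 4]
  Insert 6 (step 5): P = [1, 3, 6] / [5, 7];  Q = [1, 3, 5] / [2, 4]
  Insert 4 (step 6): P = [1, 3, 4] / [5, 6] / [7];  Q = [1, 3, 5] / [2, 4] / [6]
  Insert 2 (step 7): P = [1, 2, 4] / [3, 6] / [5] / [7];  Q = [1, 3, 5] / [2, 4] / [6] / [7]
  Insert 8 (step 8): P = [1, 2, 4, 8] / [3, 6] / [5] / [7];  Q = [1, 3, 5, 8] / [2, 4] / [6] / [7]
Final shape: (4, 2, 1, 1).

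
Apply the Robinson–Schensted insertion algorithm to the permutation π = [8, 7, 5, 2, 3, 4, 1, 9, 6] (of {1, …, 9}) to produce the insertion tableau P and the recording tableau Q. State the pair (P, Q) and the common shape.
P = [1, 3, 4, 6] / [2, 9] / [5] / [7] / [8];  Q = [1, 5, 6, 8] / [2, 9] / [3] / [4] / [7];  common shape = (4, 2, 1, 1, 1)

Row-insert the values π_1, π_2, … into P one at a time, bumping the leftmost entry strictly greater than the inserted value down to the next row. The recording tableau Q records, in position (i, j), the step at which that cell was added to P.
  Insert 8 (step 1): P = [8];  Q = [1]
  Insert 7 (step 2): P = [7] / [8];  Q = [1] / [2]
  Insert 5 (step 3): P = [5] / [7] / [8];  Q = [1] / [2] / [3]
  Insert 2 (step 4): P = [2] / [5] / [7] / [8];  Q = [1] / [2] / [3] / [4]
  Insert 3 (step 5): P = [2, 3] / [5] / [7] / [8];  Q = [1, 5] / [2] / [3] / [4]
  Insert 4 (step 6): P = [2, 3, 4] / [5] / [7] / [8];  Q = [1, 5, 6] / [2] / [3] / [4]
  Insert 1 (step 7): P = [1, 3, 4] / [2] / [5] / [7] / [8];  Q = [1, 5, 6] / [2] / [3] / [4] / [7]
  Insert 9 (step 8): P = [1, 3, 4, 9] / [2] / [5] / [7] / [8];  Q = [1, 5, 6, 8] / [2] / [3] / [4] / [7]
  Insert 6 (step 9): P = [1, 3, 4, 6] / [2, 9] / [5] / [7] / [8];  Q = [1, 5, 6, 8] / [2, 9] / [3] / [4] / [7]
Final shape: (4, 2, 1, 1, 1).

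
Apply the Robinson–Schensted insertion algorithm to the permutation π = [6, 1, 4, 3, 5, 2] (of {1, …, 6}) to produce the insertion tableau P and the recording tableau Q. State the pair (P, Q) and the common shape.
P = [1, 2, 5] / [3] / [4] / [6];  Q = [1, 3, 5] / [2] / [4] / [6];  common shape = (3, 1, 1, 1)

Row-insert the values π_1, π_2, … into P one at a time, bumping the leftmost entry strictly greater than the inserted value down to the next row. The recording tableau Q records, in position (i, j), the step at which that cell was added to P.
  Insert 6 (step 1): P = [6];  Q = [1]
  Insert 1 (step 2): P = [1] / [6];  Q = [1] / [2]
  Insert 4 (step 3): P = [1, 4] / [6];  Q = [1, 3] / [2]
  Insert 3 (step 4): P = [1, 3] / [4] / [6];  Q = [1, 3] / [2] / [4]
  Insert 5 (step 5): P = [1, 3, 5] / [4] / [6];  Q = [1, 3, 5] / [2] / [4]
  Insert 2 (step 6): P = [1, 2, 5] / [3] / [4] / [6];  Q = [1, 3, 5] / [2] / [4] / [6]
Final shape: (3, 1, 1, 1).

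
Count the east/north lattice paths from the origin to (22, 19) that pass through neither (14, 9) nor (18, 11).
Number of paths = 197846047380

Inclusion–exclusion. Total paths: C(41, 22) = 244662670200. Through P₁: C(23, 14)·C(18, 8) = 35758600020. Through P₂: C(29, 18)·C(12, 4) = 17125658550. Since P₁ is strictly southwest of P₂, a monotone path through both must visit P₁ then P₂; paths through both = C(23, 14)·C(6, 4)·C(12, 4) = 6067635750. Avoid both = 244662670200 − 35758600020 − 17125658550 + 6067635750 = 197846047380.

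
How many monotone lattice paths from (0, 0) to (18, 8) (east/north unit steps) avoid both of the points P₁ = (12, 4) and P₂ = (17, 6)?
Number of paths = 991894

Inclusion–exclusion. Total paths: C(26, 18) = 1562275. Through P₁: C(16, 12)·C(10, 6) = 382200. Through P₂: C(23, 17)·C(3, 1) = 302841. Since P₁ is strictly southwest of P₂, a monotone path through both must visit P₁ then P₂; paths through both = C(16, 12)·C(7, 5)·C(3, 1) = 114660. Avoid both = 1562275 − 382200 − 302841 + 114660 = 991894.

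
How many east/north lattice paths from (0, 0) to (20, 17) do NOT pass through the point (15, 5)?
Number of paths = 15809429958

Total paths from (0, 0) to (20, 17): C(37, 20) = 15905368710. Paths through (15, 5): (paths (0, 0) → (15, 5)) × (paths (15, 5) → (20, 17)) = C(20, 15) · C(17, 5) = 15504 · 6188 = 95938752. Avoidance count = 15905368710 − 95938752 = 15809429958.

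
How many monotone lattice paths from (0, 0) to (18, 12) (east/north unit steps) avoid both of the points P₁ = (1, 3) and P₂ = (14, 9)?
Number of paths = 49191855

Inclusion–exclusion. Total paths: C(30, 18) = 86493225. Through P₁: C(4, 1)·C(26, 17) = 12498200. Through P₂: C(23, 14)·C(7, 4) = 28601650. Since P₁ is strictly southwest of P₂, a monotone path through both must visit P₁ then P₂; paths through both = C(4, 1)·C(19, 13)·C(7, 4) = 3798480. Avoid both = 86493225 − 12498200 − 28601650 + 3798480 = 49191855.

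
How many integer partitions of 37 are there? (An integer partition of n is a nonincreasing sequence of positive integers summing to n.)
p(37) = 21637

Compute p(n) via the recurrence p(n, m) = p(n, m−1) + p(n−m, m), where p(n, m) counts partitions of n with all parts ≤ m and p(n) = p(n, n). The base cases are p(0, m) = 1 and p(n, 0) = 0 for n > 0. Filling the table yields p(37) = 21637. (Euler's pentagonal recurrence is an alternative.)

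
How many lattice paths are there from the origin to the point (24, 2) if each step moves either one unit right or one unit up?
Number of paths = 325

A monotone lattice path from (0, 0) to (24, 2) consists of 24 east steps and 2 north steps in some order, so it is determined by which 24 of the 26 steps are east. The count is C(26, 24) = 325.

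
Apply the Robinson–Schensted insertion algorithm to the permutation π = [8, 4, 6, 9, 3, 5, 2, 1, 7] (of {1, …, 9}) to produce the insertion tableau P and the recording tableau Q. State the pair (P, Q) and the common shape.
P = [1, 5, 7] / [2, 6, 9] / [3] / [4] / [8];  Q = [1, 3, 4] / [2, 6, 9] / [5] / [7] / [8];  common shape = (3, 3, 1, 1, 1)

Row-insert the values π_1, π_2, … into P one at a time, bumping the leftmost entry strictly greater than the inserted value down to the next row. The recording tableau Q records, in position (i, j), the step at which that cell was added to P.
  Insert 8 (step 1): P = [8];  Q = [1]
  Insert 4 (step 2): P = [4] / [8];  Q = [1] / [2]
  Insert 6 (step 3): P = [4, 6] / [8];  Q = [1, 3] / [2]
  Insert 9 (step 4): P = [4, 6, 9] / [8];  Q = [1, 3, 4] / [2]
  Insert 3 (step 5): P = [3, 6, 9] / [4] / [8];  Q = [1, 3, 4] / [2] / [5]
  Insert 5 (step 6): P = [3, 5, 9] / [4, 6] / [8];  Q = [1, 3, 4] / [2, 6] / [5]
  Insert 2 (step 7): P = [2, 5, 9] / [3, 6] / [4] / [8];  Q = [1, 3, 4] / [2, 6] / [5] / [7]
  Insert 1 (step 8): P = [1, 5, 9] / [2, 6] / [3] / [4] / [8];  Q = [1, 3, 4] / [2, 6] / [5] / [7] / [8]
  Insert 7 (step 9): P = [1, 5, 7] / [2, 6, 9] / [3] / [4] / [8];  Q = [1, 3, 4] / [2, 6, 9] / [5] / [7] / [8]
Final shape: (3, 3, 1, 1, 1).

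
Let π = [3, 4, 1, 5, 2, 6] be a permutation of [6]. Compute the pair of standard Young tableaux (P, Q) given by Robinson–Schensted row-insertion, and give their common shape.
P = [1, 2, 5, 6] / [3, 4];  Q = [1, 2, 4, 6] / [3, 5];  common shape = (4, 2)

Row-insert the values π_1, π_2, … into P one at a time, bumping the leftmost entry strictly greater than the inserted value down to the next row. The recording tableau Q records, in position (i, j), the step at which that cell was added to P.
  Insert 3 (step 1): P = [3];  Q = [1]
  Insert 4 (step 2): P = [3, 4];  Q = [1, 2]
  Insert 1 (step 3): P = [1, 4] / [3];  Q = [1, 2] / [3]
  Insert 5 (step 4): P = [1, 4, 5] / [3];  Q = [1, 2, 4] / [3]
  Insert 2 (step 5): P = [1, 2, 5] / [3, 4];  Q = [1, 2, 4] / [3, 5]
  Insert 6 (step 6): P = [1, 2, 5, 6] / [3, 4];  Q = [1, 2, 4, 6] / [3, 5]
Final shape: (4, 2).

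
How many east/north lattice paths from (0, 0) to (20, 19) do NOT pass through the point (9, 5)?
Number of paths = 59999549610

Total paths from (0, 0) to (20, 19): C(39, 20) = 68923264410. Paths through (9, 5): (paths (0, 0) → (9, 5)) × (paths (9, 5) → (20, 19)) = C(14, 9) · C(25, 11) = 2002 · 4457400 = 8923714800. Avoidance count = 68923264410 − 8923714800 = 59999549610.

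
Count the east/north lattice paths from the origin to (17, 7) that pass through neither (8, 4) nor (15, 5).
Number of paths = 167940

Inclusion–exclusion. Total paths: C(24, 17) = 346104. Through P₁: C(12, 8)·C(12, 9) = 108900. Through P₂: C(20, 15)·C(4, 2) = 93024. Since P₁ is strictly southwest of P₂, a monotone path through both must visit P₁ then P₂; paths through both = C(12, 8)·C(8, 7)·C(4, 2) = 23760. Avoid both = 346104 − 108900 − 93024 + 23760 = 167940.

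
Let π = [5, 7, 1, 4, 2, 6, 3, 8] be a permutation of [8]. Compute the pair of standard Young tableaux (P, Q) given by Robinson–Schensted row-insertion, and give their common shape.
P = [1, 2, 3, 8] / [4, 6] / [5, 7];  Q = [1, 2, 6, 8] / [3, 4] / [5, 7];  common shape = (4, 2, 2)

Row-insert the values π_1, π_2, … into P one at a time, bumping the leftmost entry strictly greater than the inserted value down to the next row. The recording tableau Q records, in position (i, j), the step at which that cell was added to P.
  Insert 5 (step 1): P = [5];  Q = [1]
  Insert 7 (step 2): P = [5, 7];  Q = [1, 2]
  Insert 1 (step 3): P = [1, 7] / [5];  Q = [1, 2] / [3]
  Insert 4 (step 4): P = [1, 4] / [5, 7];  Q = [1, 2] / [3, 4]
  Insert 2 (step 5): P = [1, 2] / [4, 7] / [5];  Q = [1, 2] / [3, 4] / [5]
  Insert 6 (step 6): P = [1, 2, 6] / [4, 7] / [5];  Q = [1, 2, 6] / [3, 4] / [5]
  Insert 3 (step 7): P = [1, 2, 3] / [4, 6] / [5, 7];  Q = [1, 2, 6] / [3, 4] / [5, 7]
  Insert 8 (step 8): P = [1, 2, 3, 8] / [4, 6] / [5, 7];  Q = [1, 2, 6, 8] / [3, 4] / [5, 7]
Final shape: (4, 2, 2).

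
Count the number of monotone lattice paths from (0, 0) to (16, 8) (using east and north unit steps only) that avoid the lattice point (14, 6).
Number of paths = 502911

Total paths from (0, 0) to (16, 8): C(24, 16) = 735471. Paths through (14, 6): (paths (0, 0) → (14, 6)) × (paths (14, 6) → (16, 8)) = C(20, 14) · C(4, 2) = 38760 · 6 = 232560. Avoidance count = 735471 − 232560 = 502911.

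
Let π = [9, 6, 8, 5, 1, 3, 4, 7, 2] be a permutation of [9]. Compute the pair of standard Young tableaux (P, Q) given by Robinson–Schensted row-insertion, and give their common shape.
P = [1, 2, 4, 7] / [3, 8] / [5] / [6] / [9];  Q = [1, 3, 7, 8] / [2, 6] / [4] / [5] / [9];  common shape = (4, 2, 1, 1, 1)

Row-insert the values π_1, π_2, … into P one at a time, bumping the leftmost entry strictly greater than the inserted value down to the next row. The recording tableau Q records, in position (i, j), the step at which that cell was added to P.
  Insert 9 (step 1): P = [9];  Q = [1]
  Insert 6 (step 2): P = [6] / [9];  Q = [1] / [2]
  Insert 8 (step 3): P = [6, 8] / [9];  Q = [1, 3] / [2]
  Insert 5 (step 4): P = [5, 8] / [6] / [9];  Q = [1, 3] / [2] / [4]
  Insert 1 (step 5): P = [1, 8] / [5] / [6] / [9];  Q = [1, 3] / [2] / [4] / [5]
  Insert 3 (step 6): P = [1, 3] / [5, 8] / [6] / [9];  Q = [1, 3] / [2, 6] / [4] / [5]
  Insert 4 (step 7): P = [1, 3, 4] / [5, 8] / [6] / [9];  Q = [1, 3, 7] / [2, 6] / [4] / [5]
  Insert 7 (step 8): P = [1, 3, 4, 7] / [5, 8] / [6] / [9];  Q = [1, 3, 7, 8] / [2, 6] / [4] / [5]
  Insert 2 (step 9): P = [1, 2, 4, 7] / [3, 8] / [5] / [6] / [9];  Q = [1, 3, 7, 8] / [2, 6] / [4] / [5] / [9]
Final shape: (4, 2, 1, 1, 1).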